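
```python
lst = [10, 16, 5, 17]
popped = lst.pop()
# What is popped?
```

17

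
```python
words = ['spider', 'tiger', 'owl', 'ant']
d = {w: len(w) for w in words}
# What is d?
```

{'spider': 6, 'tiger': 5, 'owl': 3, 'ant': 3}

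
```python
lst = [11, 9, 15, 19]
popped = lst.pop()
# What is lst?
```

[11, 9, 15]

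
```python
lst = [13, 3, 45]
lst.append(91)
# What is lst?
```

[13, 3, 45, 91]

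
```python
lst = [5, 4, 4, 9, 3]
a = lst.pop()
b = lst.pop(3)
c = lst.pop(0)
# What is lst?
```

After line 1: lst = [5, 4, 4, 9, 3]
After line 2 (pop() -> a = 3): lst = [5, 4, 4, 9]
After line 3 (pop(3) -> b = 9): lst = [5, 4, 4]
After line 4 (pop(0) -> c = 5): lst = [4, 4]

[4, 4]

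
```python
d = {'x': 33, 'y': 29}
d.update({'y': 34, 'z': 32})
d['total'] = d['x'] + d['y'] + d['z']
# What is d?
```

After line 1: d = {'x': 33, 'y': 29}
After line 2 (y overwritten, z added): d = {'x': 33, 'y': 34, 'z': 32}
After line 3 (total = 33 + 34 + 32 = 99): d = {'x': 33, 'y': 34, 'z': 32, 'total': 99}

{'x': 33, 'y': 34, 'z': 32, 'total': 99}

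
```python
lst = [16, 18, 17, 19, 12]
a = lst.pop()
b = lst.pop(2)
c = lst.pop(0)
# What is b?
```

After line 1: lst = [16, 18, 17, 19, 12]
After line 2 (pop() -> a = 12): lst = [16, 18, 17, 19]
After line 3 (pop(2) -> b = 17): lst = [16, 18, 19]
After line 4 (pop(0) -> c = 16): lst = [18, 19]

17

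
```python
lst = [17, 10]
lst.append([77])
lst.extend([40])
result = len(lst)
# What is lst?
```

After line 1: lst = [17, 10]
After line 2 (append adds [77] as single element): lst = [17, 10, [77]]
After line 3 (extend unpacks [40], adds 40): lst = [17, 10, [77], 40]
After line 4: result = len(lst) = 4

[17, 10, [77], 40]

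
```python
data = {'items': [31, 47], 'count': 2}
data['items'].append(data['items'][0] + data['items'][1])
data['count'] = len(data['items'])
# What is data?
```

After line 1: data = {'items': [31, 47], 'count': 2}
After line 2 (append 31 + 47 = 78): data = {'items': [31, 47, 78], 'count': 2}
After line 3 (count = len(items) = 3): data = {'items': [31, 47, 78], 'count': 3}

{'items': [31, 47, 78], 'count': 3}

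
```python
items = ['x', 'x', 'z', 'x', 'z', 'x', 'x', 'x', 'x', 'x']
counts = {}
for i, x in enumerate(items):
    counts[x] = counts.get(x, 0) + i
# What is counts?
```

Initial: counts = {}, items = ['x', 'x', 'z', 'x', 'z', 'x', 'x', 'x', 'x', 'x']
i=0, x='x': counts = {'x': 0}
i=1, x='x': counts = {'x': 1}
i=2, x='z': counts = {'x': 1, 'z': 2}
i=3, x='x': counts = {'x': 4, 'z': 2}
i=4, x='z': counts = {'x': 4, 'z': 6}
i=5, x='x': counts = {'x': 9, 'z': 6}
i=6, x='x': counts = {'x': 15, 'z': 6}
i=7, x='x': counts = {'x': 22, 'z': 6}
i=8, x='x': counts = {'x': 30, 'z': 6}
i=9, x='x': counts = {'x': 39, 'z': 6}

{'x': 39, 'z': 6}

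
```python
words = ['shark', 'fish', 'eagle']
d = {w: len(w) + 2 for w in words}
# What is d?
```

{'shark': 7, 'fish': 6, 'eagle': 7}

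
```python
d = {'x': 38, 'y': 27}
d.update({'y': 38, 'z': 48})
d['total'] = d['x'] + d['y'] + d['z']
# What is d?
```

After line 1: d = {'x': 38, 'y': 27}
After line 2 (y overwritten, z added): d = {'x': 38, 'y': 38, 'z': 48}
After line 3 (total = 38 + 38 + 48 = 124): d = {'x': 38, 'y': 38, 'z': 48, 'total': 124}

{'x': 38, 'y': 38, 'z': 48, 'total': 124}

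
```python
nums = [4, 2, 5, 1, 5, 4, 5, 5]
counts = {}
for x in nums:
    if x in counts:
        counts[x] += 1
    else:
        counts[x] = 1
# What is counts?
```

Initial: counts = {}, nums = [4, 2, 5, 1, 5, 4, 5, 5]
See 4: counts = {4: 1}
See 2: counts = {4: 1, 2: 1}
See 5: counts = {4: 1, 2: 1, 5: 1}
See 1: counts = {4: 1, 2: 1, 5: 1, 1: 1}
See 5: counts = {4: 1, 2: 1, 5: 2, 1: 1}
See 4: counts = {4: 2, 2: 1, 5: 2, 1: 1}
See 5: counts = {4: 2, 2: 1, 5: 3, 1: 1}
See 5: counts = {4: 2, 2: 1, 5: 4, 1: 1}

{4: 2, 2: 1, 5: 4, 1: 1}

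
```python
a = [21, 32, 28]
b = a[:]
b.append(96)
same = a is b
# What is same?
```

After line 1: a = [21, 32, 28]
After line 2 (b = a[:] is a shallow copy, new object): a = [21, 32, 28], b = [21, 32, 28]
After line 3 (append only mutates b): a = [21, 32, 28], b = [21, 32, 28, 96]
After line 4 (same = a is b; different objects -> False): same = False

False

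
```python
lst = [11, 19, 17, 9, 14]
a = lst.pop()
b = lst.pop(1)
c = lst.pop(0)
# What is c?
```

After line 1: lst = [11, 19, 17, 9, 14]
After line 2 (pop() -> a = 14): lst = [11, 19, 17, 9]
After line 3 (pop(1) -> b = 19): lst = [11, 17, 9]
After line 4 (pop(0) -> c = 11): lst = [17, 9]

11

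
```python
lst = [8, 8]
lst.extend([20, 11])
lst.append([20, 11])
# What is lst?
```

After line 1: lst = [8, 8]
After line 2 (extend unpacks [20, 11]): lst = [8, 8, 20, 11]
After line 3 (append adds [20, 11] as single element): lst = [8, 8, 20, 11, [20, 11]]

[8, 8, 20, 11, [20, 11]]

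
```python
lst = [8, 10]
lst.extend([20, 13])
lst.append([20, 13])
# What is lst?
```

After line 1: lst = [8, 10]
After line 2 (extend unpacks [20, 13]): lst = [8, 10, 20, 13]
After line 3 (append adds [20, 13] as single element): lst = [8, 10, 20, 13, [20, 13]]

[8, 10, 20, 13, [20, 13]]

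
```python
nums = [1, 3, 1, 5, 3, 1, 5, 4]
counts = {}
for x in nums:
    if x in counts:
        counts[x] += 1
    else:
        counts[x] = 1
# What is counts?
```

Initial: counts = {}, nums = [1, 3, 1, 5, 3, 1, 5, 4]
See 1: counts = {1: 1}
See 3: counts = {1: 1, 3: 1}
See 1: counts = {1: 2, 3: 1}
See 5: counts = {1: 2, 3: 1, 5: 1}
See 3: counts = {1: 2, 3: 2, 5: 1}
See 1: counts = {1: 3, 3: 2, 5: 1}
See 5: counts = {1: 3, 3: 2, 5: 2}
See 4: counts = {1: 3, 3: 2, 5: 2, 4: 1}

{1: 3, 3: 2, 5: 2, 4: 1}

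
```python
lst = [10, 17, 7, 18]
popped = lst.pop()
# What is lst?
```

[10, 17, 7]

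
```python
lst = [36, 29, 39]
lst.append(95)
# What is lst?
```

[36, 29, 39, 95]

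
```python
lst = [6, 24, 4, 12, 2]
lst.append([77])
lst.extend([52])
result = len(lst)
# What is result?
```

After line 1: lst = [6, 24, 4, 12, 2]
After line 2 (append adds [77] as single element): lst = [6, 24, 4, 12, 2, [77]]
After line 3 (extend unpacks [52], adds 52): lst = [6, 24, 4, 12, 2, [77], 52]
After line 4: result = len(lst) = 7

7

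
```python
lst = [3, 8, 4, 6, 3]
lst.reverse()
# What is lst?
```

[3, 6, 4, 8, 3]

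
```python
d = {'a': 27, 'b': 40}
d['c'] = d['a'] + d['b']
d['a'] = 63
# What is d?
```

After line 1: d = {'a': 27, 'b': 40}
After line 2 (d['c'] = 27 + 40): d = {'a': 27, 'b': 40, 'c': 67}
After line 3: d = {'a': 63, 'b': 40, 'c': 67}

{'a': 63, 'b': 40, 'c': 67}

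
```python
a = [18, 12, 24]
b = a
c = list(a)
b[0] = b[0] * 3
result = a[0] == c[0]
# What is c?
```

After line 1: a = [18, 12, 24]
After line 2 (b = a, alias): a = [18, 12, 24], b = [18, 12, 24]
After line 3 (c = list(a) is a copy, new object): c = [18, 12, 24]
After line 4 (b[0] = 18 * 3 = 54; mutates shared a/b): a = b = [54, 12, 24], c = [18, 12, 24]
After line 5 (a[0] = 54, c[0] = 18; result = False)

[18, 12, 24]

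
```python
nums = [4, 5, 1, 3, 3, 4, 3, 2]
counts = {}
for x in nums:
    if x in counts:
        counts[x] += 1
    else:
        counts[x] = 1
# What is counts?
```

Initial: counts = {}, nums = [4, 5, 1, 3, 3, 4, 3, 2]
See 4: counts = {4: 1}
See 5: counts = {4: 1, 5: 1}
See 1: counts = {4: 1, 5: 1, 1: 1}
See 3: counts = {4: 1, 5: 1, 1: 1, 3: 1}
See 3: counts = {4: 1, 5: 1, 1: 1, 3: 2}
See 4: counts = {4: 2, 5: 1, 1: 1, 3: 2}
See 3: counts = {4: 2, 5: 1, 1: 1, 3: 3}
See 2: counts = {4: 2, 5: 1, 1: 1, 3: 3, 2: 1}

{4: 2, 5: 1, 1: 1, 3: 3, 2: 1}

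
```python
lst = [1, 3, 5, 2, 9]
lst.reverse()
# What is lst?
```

[9, 2, 5, 3, 1]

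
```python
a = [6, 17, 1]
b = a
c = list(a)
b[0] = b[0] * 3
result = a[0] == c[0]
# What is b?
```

After line 1: a = [6, 17, 1]
After line 2 (b = a, alias): a = [6, 17, 1], b = [6, 17, 1]
After line 3 (c = list(a) is a copy, new object): c = [6, 17, 1]
After line 4 (b[0] = 6 * 3 = 18; mutates shared a/b): a = b = [18, 17, 1], c = [6, 17, 1]
After line 5 (a[0] = 18, c[0] = 6; result = False)

[18, 17, 1]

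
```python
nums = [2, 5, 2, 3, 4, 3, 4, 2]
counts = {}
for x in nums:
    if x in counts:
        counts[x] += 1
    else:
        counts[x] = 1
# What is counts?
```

Initial: counts = {}, nums = [2, 5, 2, 3, 4, 3, 4, 2]
See 2: counts = {2: 1}
See 5: counts = {2: 1, 5: 1}
See 2: counts = {2: 2, 5: 1}
See 3: counts = {2: 2, 5: 1, 3: 1}
See 4: counts = {2: 2, 5: 1, 3: 1, 4: 1}
See 3: counts = {2: 2, 5: 1, 3: 2, 4: 1}
See 4: counts = {2: 2, 5: 1, 3: 2, 4: 2}
See 2: counts = {2: 3, 5: 1, 3: 2, 4: 2}

{2: 3, 5: 1, 3: 2, 4: 2}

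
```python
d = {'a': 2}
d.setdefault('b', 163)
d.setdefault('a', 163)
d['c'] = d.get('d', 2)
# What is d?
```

After line 1: d = {'a': 2}
After line 2 (setdefault adds 'b'=163): d = {'a': 2, 'b': 163}
After line 3 (setdefault 'a' no-op, already exists): d = {'a': 2, 'b': 163}
After line 4 (get('d', 2) returns default since 'd' not in d): d = {'a': 2, 'b': 163, 'c': 2}

{'a': 2, 'b': 163, 'c': 2}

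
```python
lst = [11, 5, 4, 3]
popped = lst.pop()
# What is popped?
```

3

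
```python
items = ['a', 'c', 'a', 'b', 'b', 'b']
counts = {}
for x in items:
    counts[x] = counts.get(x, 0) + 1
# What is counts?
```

Initial: counts = {}, items = ['a', 'c', 'a', 'b', 'b', 'b']
See 'a': counts = {'a': 1}
See 'c': counts = {'a': 1, 'c': 1}
See 'a': counts = {'a': 2, 'c': 1}
See 'b': counts = {'a': 2, 'c': 1, 'b': 1}
See 'b': counts = {'a': 2, 'c': 1, 'b': 2}
See 'b': counts = {'a': 2, 'c': 1, 'b': 3}

{'a': 2, 'c': 1, 'b': 3}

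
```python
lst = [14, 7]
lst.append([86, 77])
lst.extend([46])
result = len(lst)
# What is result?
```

After line 1: lst = [14, 7]
After line 2 (append adds [86, 77] as single element): lst = [14, 7, [86, 77]]
After line 3 (extend unpacks [46], adds 46): lst = [14, 7, [86, 77], 46]
After line 4: result = len(lst) = 4

4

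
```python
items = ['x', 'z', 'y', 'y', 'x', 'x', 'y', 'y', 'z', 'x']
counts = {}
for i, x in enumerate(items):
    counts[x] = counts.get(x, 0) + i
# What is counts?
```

Initial: counts = {}, items = ['x', 'z', 'y', 'y', 'x', 'x', 'y', 'y', 'z', 'x']
i=0, x='x': counts = {'x': 0}
i=1, x='z': counts = {'x': 0, 'z': 1}
i=2, x='y': counts = {'x': 0, 'z': 1, 'y': 2}
i=3, x='y': counts = {'x': 0, 'z': 1, 'y': 5}
i=4, x='x': counts = {'x': 4, 'z': 1, 'y': 5}
i=5, x='x': counts = {'x': 9, 'z': 1, 'y': 5}
i=6, x='y': counts = {'x': 9, 'z': 1, 'y': 11}
i=7, x='y': counts = {'x': 9, 'z': 1, 'y': 18}
i=8, x='z': counts = {'x': 9, 'z': 9, 'y': 18}
i=9, x='x': counts = {'x': 18, 'z': 9, 'y': 18}

{'x': 18, 'z': 9, 'y': 18}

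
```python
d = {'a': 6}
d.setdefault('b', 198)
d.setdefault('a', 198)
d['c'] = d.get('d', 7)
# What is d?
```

After line 1: d = {'a': 6}
After line 2 (setdefault adds 'b'=198): d = {'a': 6, 'b': 198}
After line 3 (setdefault 'a' no-op, already exists): d = {'a': 6, 'b': 198}
After line 4 (get('d', 7) returns default since 'd' not in d): d = {'a': 6, 'b': 198, 'c': 7}

{'a': 6, 'b': 198, 'c': 7}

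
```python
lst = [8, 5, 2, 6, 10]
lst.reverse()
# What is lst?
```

[10, 6, 2, 5, 8]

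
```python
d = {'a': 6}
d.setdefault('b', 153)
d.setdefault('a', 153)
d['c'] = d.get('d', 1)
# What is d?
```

After line 1: d = {'a': 6}
After line 2 (setdefault adds 'b'=153): d = {'a': 6, 'b': 153}
After line 3 (setdefault 'a' no-op, already exists): d = {'a': 6, 'b': 153}
After line 4 (get('d', 1) returns default since 'd' not in d): d = {'a': 6, 'b': 153, 'c': 1}

{'a': 6, 'b': 153, 'c': 1}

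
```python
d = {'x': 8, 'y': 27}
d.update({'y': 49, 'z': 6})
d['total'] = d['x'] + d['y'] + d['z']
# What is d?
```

After line 1: d = {'x': 8, 'y': 27}
After line 2 (y overwritten, z added): d = {'x': 8, 'y': 49, 'z': 6}
After line 3 (total = 8 + 49 + 6 = 63): d = {'x': 8, 'y': 49, 'z': 6, 'total': 63}

{'x': 8, 'y': 49, 'z': 6, 'total': 63}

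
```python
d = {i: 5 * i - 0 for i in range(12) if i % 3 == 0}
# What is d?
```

{0: 0, 3: 15, 6: 30, 9: 45}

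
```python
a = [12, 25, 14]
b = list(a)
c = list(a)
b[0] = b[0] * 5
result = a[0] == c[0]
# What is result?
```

After line 1: a = [12, 25, 14]
After line 2 (b = list(a), copy): a = [12, 25, 14], b = [12, 25, 14]
After line 3 (c = list(a) is a copy, new object): c = [12, 25, 14]
After line 4 (b[0] = 12 * 5 = 60; only b mutates (copy)): a = [12, 25, 14], b = [60, 25, 14], c = [12, 25, 14]
After line 5 (a[0] = 12, c[0] = 12; result = True)

True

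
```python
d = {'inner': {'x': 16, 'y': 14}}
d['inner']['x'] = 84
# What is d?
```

After line 1: d = {'inner': {'x': 16, 'y': 14}}
After line 2 (inner x overwritten): d = {'inner': {'x': 84, 'y': 14}}

{'inner': {'x': 84, 'y': 14}}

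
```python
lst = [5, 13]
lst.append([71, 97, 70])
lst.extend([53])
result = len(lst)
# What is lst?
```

After line 1: lst = [5, 13]
After line 2 (append adds [71, 97, 70] as single element): lst = [5, 13, [71, 97, 70]]
After line 3 (extend unpacks [53], adds 53): lst = [5, 13, [71, 97, 70], 53]
After line 4: result = len(lst) = 4

[5, 13, [71, 97, 70], 53]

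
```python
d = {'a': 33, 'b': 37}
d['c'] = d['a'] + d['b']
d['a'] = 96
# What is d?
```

After line 1: d = {'a': 33, 'b': 37}
After line 2 (d['c'] = 33 + 37): d = {'a': 33, 'b': 37, 'c': 70}
After line 3: d = {'a': 96, 'b': 37, 'c': 70}

{'a': 96, 'b': 37, 'c': 70}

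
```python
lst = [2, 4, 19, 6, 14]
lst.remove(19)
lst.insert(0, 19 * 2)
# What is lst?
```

After line 1: lst = [2, 4, 19, 6, 14]
After line 2 (remove first 19): lst = [2, 4, 6, 14]
After line 3 (insert 38 at index 0): lst = [38, 2, 4, 6, 14]

[38, 2, 4, 6, 14]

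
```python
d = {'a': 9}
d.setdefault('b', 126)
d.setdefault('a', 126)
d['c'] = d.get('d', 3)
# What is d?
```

After line 1: d = {'a': 9}
After line 2 (setdefault adds 'b'=126): d = {'a': 9, 'b': 126}
After line 3 (setdefault 'a' no-op, already exists): d = {'a': 9, 'b': 126}
After line 4 (get('d', 3) returns default since 'd' not in d): d = {'a': 9, 'b': 126, 'c': 3}

{'a': 9, 'b': 126, 'c': 3}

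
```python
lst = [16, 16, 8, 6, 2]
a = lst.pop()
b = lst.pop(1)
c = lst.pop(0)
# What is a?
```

After line 1: lst = [16, 16, 8, 6, 2]
After line 2 (pop() -> a = 2): lst = [16, 16, 8, 6]
After line 3 (pop(1) -> b = 16): lst = [16, 8, 6]
After line 4 (pop(0) -> c = 16): lst = [8, 6]

2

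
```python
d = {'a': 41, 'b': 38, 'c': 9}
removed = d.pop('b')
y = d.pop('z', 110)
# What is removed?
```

After line 1: d = {'a': 41, 'b': 38, 'c': 9}
After line 2 (pop 'b' returns 38): d = {'a': 41, 'c': 9}, removed = 38
After line 3 (pop 'z' missing, returns default 110): d = {'a': 41, 'c': 9}, y = 110

38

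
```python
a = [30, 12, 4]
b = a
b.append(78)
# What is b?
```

After line 1: a = [30, 12, 4]
After line 2 (b = a is an alias, same object): a = [30, 12, 4], b = [30, 12, 4]
After line 3 (b.append mutates the shared list): a = [30, 12, 4, 78], b = [30, 12, 4, 78]

[30, 12, 4, 78]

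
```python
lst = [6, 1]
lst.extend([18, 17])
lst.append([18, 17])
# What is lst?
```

After line 1: lst = [6, 1]
After line 2 (extend unpacks [18, 17]): lst = [6, 1, 18, 17]
After line 3 (append adds [18, 17] as single element): lst = [6, 1, 18, 17, [18, 17]]

[6, 1, 18, 17, [18, 17]]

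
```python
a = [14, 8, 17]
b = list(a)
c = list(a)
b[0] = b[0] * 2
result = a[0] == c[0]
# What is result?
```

After line 1: a = [14, 8, 17]
After line 2 (b = list(a), copy): a = [14, 8, 17], b = [14, 8, 17]
After line 3 (c = list(a) is a copy, new object): c = [14, 8, 17]
After line 4 (b[0] = 14 * 2 = 28; only b mutates (copy)): a = [14, 8, 17], b = [28, 8, 17], c = [14, 8, 17]
After line 5 (a[0] = 14, c[0] = 14; result = True)

True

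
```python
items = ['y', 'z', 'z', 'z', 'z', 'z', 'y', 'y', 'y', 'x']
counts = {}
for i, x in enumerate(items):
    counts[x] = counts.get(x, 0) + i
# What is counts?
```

Initial: counts = {}, items = ['y', 'z', 'z', 'z', 'z', 'z', 'y', 'y', 'y', 'x']
i=0, x='y': counts = {'y': 0}
i=1, x='z': counts = {'y': 0, 'z': 1}
i=2, x='z': counts = {'y': 0, 'z': 3}
i=3, x='z': counts = {'y': 0, 'z': 6}
i=4, x='z': counts = {'y': 0, 'z': 10}
i=5, x='z': counts = {'y': 0, 'z': 15}
i=6, x='y': counts = {'y': 6, 'z': 15}
i=7, x='y': counts = {'y': 13, 'z': 15}
i=8, x='y': counts = {'y': 21, 'z': 15}
i=9, x='x': counts = {'y': 21, 'z': 15, 'x': 9}

{'y': 21, 'z': 15, 'x': 9}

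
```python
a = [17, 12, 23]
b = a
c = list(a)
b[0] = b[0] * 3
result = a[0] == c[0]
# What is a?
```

After line 1: a = [17, 12, 23]
After line 2 (b = a, alias): a = [17, 12, 23], b = [17, 12, 23]
After line 3 (c = list(a) is a copy, new object): c = [17, 12, 23]
After line 4 (b[0] = 17 * 3 = 51; mutates shared a/b): a = b = [51, 12, 23], c = [17, 12, 23]
After line 5 (a[0] = 51, c[0] = 17; result = False)

[51, 12, 23]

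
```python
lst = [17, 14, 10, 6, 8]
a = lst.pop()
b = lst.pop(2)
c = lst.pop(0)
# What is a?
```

After line 1: lst = [17, 14, 10, 6, 8]
After line 2 (pop() -> a = 8): lst = [17, 14, 10, 6]
After line 3 (pop(2) -> b = 10): lst = [17, 14, 6]
After line 4 (pop(0) -> c = 17): lst = [14, 6]

8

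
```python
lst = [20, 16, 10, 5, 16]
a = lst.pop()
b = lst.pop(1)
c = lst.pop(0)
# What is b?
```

After line 1: lst = [20, 16, 10, 5, 16]
After line 2 (pop() -> a = 16): lst = [20, 16, 10, 5]
After line 3 (pop(1) -> b = 16): lst = [20, 10, 5]
After line 4 (pop(0) -> c = 20): lst = [10, 5]

16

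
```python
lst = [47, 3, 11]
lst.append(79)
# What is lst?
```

[47, 3, 11, 79]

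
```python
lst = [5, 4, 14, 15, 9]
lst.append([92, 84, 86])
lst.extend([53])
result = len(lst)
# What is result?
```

After line 1: lst = [5, 4, 14, 15, 9]
After line 2 (append adds [92, 84, 86] as single element): lst = [5, 4, 14, 15, 9, [92, 84, 86]]
After line 3 (extend unpacks [53], adds 53): lst = [5, 4, 14, 15, 9, [92, 84, 86], 53]
After line 4: result = len(lst) = 7

7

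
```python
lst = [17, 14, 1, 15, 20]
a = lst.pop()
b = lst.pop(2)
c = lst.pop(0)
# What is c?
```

After line 1: lst = [17, 14, 1, 15, 20]
After line 2 (pop() -> a = 20): lst = [17, 14, 1, 15]
After line 3 (pop(2) -> b = 1): lst = [17, 14, 15]
After line 4 (pop(0) -> c = 17): lst = [14, 15]

17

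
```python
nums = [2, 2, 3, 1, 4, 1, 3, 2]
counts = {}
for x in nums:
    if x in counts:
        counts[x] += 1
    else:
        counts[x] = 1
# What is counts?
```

Initial: counts = {}, nums = [2, 2, 3, 1, 4, 1, 3, 2]
See 2: counts = {2: 1}
See 2: counts = {2: 2}
See 3: counts = {2: 2, 3: 1}
See 1: counts = {2: 2, 3: 1, 1: 1}
See 4: counts = {2: 2, 3: 1, 1: 1, 4: 1}
See 1: counts = {2: 2, 3: 1, 1: 2, 4: 1}
See 3: counts = {2: 2, 3: 2, 1: 2, 4: 1}
See 2: counts = {2: 3, 3: 2, 1: 2, 4: 1}

{2: 3, 3: 2, 1: 2, 4: 1}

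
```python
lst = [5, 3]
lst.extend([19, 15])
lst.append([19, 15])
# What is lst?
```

After line 1: lst = [5, 3]
After line 2 (extend unpacks [19, 15]): lst = [5, 3, 19, 15]
After line 3 (append adds [19, 15] as single element): lst = [5, 3, 19, 15, [19, 15]]

[5, 3, 19, 15, [19, 15]]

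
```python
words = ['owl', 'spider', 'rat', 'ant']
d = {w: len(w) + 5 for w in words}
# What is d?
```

{'owl': 8, 'spider': 11, 'rat': 8, 'ant': 8}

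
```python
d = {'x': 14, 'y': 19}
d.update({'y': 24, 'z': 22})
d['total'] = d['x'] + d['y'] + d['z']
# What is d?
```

After line 1: d = {'x': 14, 'y': 19}
After line 2 (y overwritten, z added): d = {'x': 14, 'y': 24, 'z': 22}
After line 3 (total = 14 + 24 + 22 = 60): d = {'x': 14, 'y': 24, 'z': 22, 'total': 60}

{'x': 14, 'y': 24, 'z': 22, 'total': 60}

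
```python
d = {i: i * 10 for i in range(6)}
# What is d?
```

{0: 0, 1: 10, 2: 20, 3: 30, 4: 40, 5: 50}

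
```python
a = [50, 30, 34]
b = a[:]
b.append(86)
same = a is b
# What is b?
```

After line 1: a = [50, 30, 34]
After line 2 (b = a[:] is a shallow copy, new object): a = [50, 30, 34], b = [50, 30, 34]
After line 3 (append only mutates b): a = [50, 30, 34], b = [50, 30, 34, 86]
After line 4 (same = a is b; different objects -> False): same = False

[50, 30, 34, 86]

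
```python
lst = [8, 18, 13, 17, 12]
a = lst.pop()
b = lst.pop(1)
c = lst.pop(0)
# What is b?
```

After line 1: lst = [8, 18, 13, 17, 12]
After line 2 (pop() -> a = 12): lst = [8, 18, 13, 17]
After line 3 (pop(1) -> b = 18): lst = [8, 13, 17]
After line 4 (pop(0) -> c = 8): lst = [13, 17]

18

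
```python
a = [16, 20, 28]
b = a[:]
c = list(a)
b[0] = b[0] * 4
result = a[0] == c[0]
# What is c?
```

After line 1: a = [16, 20, 28]
After line 2 (b = a[:], copy): a = [16, 20, 28], b = [16, 20, 28]
After line 3 (c = list(a) is a copy, new object): c = [16, 20, 28]
After line 4 (b[0] = 16 * 4 = 64; only b mutates (copy)): a = [16, 20, 28], b = [64, 20, 28], c = [16, 20, 28]
After line 5 (a[0] = 16, c[0] = 16; result = True)

[16, 20, 28]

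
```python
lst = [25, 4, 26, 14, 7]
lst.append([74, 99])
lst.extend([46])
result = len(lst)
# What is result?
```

After line 1: lst = [25, 4, 26, 14, 7]
After line 2 (append adds [74, 99] as single element): lst = [25, 4, 26, 14, 7, [74, 99]]
After line 3 (extend unpacks [46], adds 46): lst = [25, 4, 26, 14, 7, [74, 99], 46]
After line 4: result = len(lst) = 7

7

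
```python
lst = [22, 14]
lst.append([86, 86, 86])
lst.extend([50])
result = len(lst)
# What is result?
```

After line 1: lst = [22, 14]
After line 2 (append adds [86, 86, 86] as single element): lst = [22, 14, [86, 86, 86]]
After line 3 (extend unpacks [50], adds 50): lst = [22, 14, [86, 86, 86], 50]
After line 4: result = len(lst) = 4

4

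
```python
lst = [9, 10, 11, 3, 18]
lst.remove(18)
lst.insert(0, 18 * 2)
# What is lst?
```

After line 1: lst = [9, 10, 11, 3, 18]
After line 2 (remove first 18): lst = [9, 10, 11, 3]
After line 3 (insert 36 at index 0): lst = [36, 9, 10, 11, 3]

[36, 9, 10, 11, 3]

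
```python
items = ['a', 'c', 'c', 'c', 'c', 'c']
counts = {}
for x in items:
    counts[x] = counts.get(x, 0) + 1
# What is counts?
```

Initial: counts = {}, items = ['a', 'c', 'c', 'c', 'c', 'c']
See 'a': counts = {'a': 1}
See 'c': counts = {'a': 1, 'c': 1}
See 'c': counts = {'a': 1, 'c': 2}
See 'c': counts = {'a': 1, 'c': 3}
See 'c': counts = {'a': 1, 'c': 4}
See 'c': counts = {'a': 1, 'c': 5}

{'a': 1, 'c': 5}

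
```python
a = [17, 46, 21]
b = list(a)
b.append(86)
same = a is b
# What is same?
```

After line 1: a = [17, 46, 21]
After line 2 (b = list(a) is a shallow copy, new object): a = [17, 46, 21], b = [17, 46, 21]
After line 3 (append only mutates b): a = [17, 46, 21], b = [17, 46, 21, 86]
After line 4 (same = a is b; different objects -> False): same = False

False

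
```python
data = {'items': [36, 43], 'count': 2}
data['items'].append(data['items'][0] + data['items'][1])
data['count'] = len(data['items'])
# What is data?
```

After line 1: data = {'items': [36, 43], 'count': 2}
After line 2 (append 36 + 43 = 79): data = {'items': [36, 43, 79], 'count': 2}
After line 3 (count = len(items) = 3): data = {'items': [36, 43, 79], 'count': 3}

{'items': [36, 43, 79], 'count': 3}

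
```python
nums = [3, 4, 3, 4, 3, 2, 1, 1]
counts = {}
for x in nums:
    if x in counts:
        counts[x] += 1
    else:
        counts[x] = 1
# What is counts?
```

Initial: counts = {}, nums = [3, 4, 3, 4, 3, 2, 1, 1]
See 3: counts = {3: 1}
See 4: counts = {3: 1, 4: 1}
See 3: counts = {3: 2, 4: 1}
See 4: counts = {3: 2, 4: 2}
See 3: counts = {3: 3, 4: 2}
See 2: counts = {3: 3, 4: 2, 2: 1}
See 1: counts = {3: 3, 4: 2, 2: 1, 1: 1}
See 1: counts = {3: 3, 4: 2, 2: 1, 1: 2}

{3: 3, 4: 2, 2: 1, 1: 2}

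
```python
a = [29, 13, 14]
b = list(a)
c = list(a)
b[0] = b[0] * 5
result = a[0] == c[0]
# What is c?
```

After line 1: a = [29, 13, 14]
After line 2 (b = list(a), copy): a = [29, 13, 14], b = [29, 13, 14]
After line 3 (c = list(a) is a copy, new object): c = [29, 13, 14]
After line 4 (b[0] = 29 * 5 = 145; only b mutates (copy)): a = [29, 13, 14], b = [145, 13, 14], c = [29, 13, 14]
After line 5 (a[0] = 29, c[0] = 29; result = True)

[29, 13, 14]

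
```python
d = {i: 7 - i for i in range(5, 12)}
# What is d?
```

{5: 2, 6: 1, 7: 0, 8: -1, 9: -2, 10: -3, 11: -4}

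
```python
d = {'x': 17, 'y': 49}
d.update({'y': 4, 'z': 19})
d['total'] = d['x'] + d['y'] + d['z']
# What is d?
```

After line 1: d = {'x': 17, 'y': 49}
After line 2 (y overwritten, z added): d = {'x': 17, 'y': 4, 'z': 19}
After line 3 (total = 17 + 4 + 19 = 40): d = {'x': 17, 'y': 4, 'z': 19, 'total': 40}

{'x': 17, 'y': 4, 'z': 19, 'total': 40}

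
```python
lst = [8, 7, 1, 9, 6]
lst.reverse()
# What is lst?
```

[6, 9, 1, 7, 8]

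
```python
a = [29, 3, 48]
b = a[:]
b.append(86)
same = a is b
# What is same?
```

After line 1: a = [29, 3, 48]
After line 2 (b = a[:] is a shallow copy, new object): a = [29, 3, 48], b = [29, 3, 48]
After line 3 (append only mutates b): a = [29, 3, 48], b = [29, 3, 48, 86]
After line 4 (same = a is b; different objects -> False): same = False

False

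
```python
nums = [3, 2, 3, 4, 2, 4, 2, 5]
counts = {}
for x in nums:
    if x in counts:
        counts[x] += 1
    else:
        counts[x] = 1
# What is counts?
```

Initial: counts = {}, nums = [3, 2, 3, 4, 2, 4, 2, 5]
See 3: counts = {3: 1}
See 2: counts = {3: 1, 2: 1}
See 3: counts = {3: 2, 2: 1}
See 4: counts = {3: 2, 2: 1, 4: 1}
See 2: counts = {3: 2, 2: 2, 4: 1}
See 4: counts = {3: 2, 2: 2, 4: 2}
See 2: counts = {3: 2, 2: 3, 4: 2}
See 5: counts = {3: 2, 2: 3, 4: 2, 5: 1}

{3: 2, 2: 3, 4: 2, 5: 1}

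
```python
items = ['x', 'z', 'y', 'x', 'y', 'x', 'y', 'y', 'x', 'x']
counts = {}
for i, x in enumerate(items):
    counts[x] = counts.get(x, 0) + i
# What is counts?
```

Initial: counts = {}, items = ['x', 'z', 'y', 'x', 'y', 'x', 'y', 'y', 'x', 'x']
i=0, x='x': counts = {'x': 0}
i=1, x='z': counts = {'x': 0, 'z': 1}
i=2, x='y': counts = {'x': 0, 'z': 1, 'y': 2}
i=3, x='x': counts = {'x': 3, 'z': 1, 'y': 2}
i=4, x='y': counts = {'x': 3, 'z': 1, 'y': 6}
i=5, x='x': counts = {'x': 8, 'z': 1, 'y': 6}
i=6, x='y': counts = {'x': 8, 'z': 1, 'y': 12}
i=7, x='y': counts = {'x': 8, 'z': 1, 'y': 19}
i=8, x='x': counts = {'x': 16, 'z': 1, 'y': 19}
i=9, x='x': counts = {'x': 25, 'z': 1, 'y': 19}

{'x': 25, 'z': 1, 'y': 19}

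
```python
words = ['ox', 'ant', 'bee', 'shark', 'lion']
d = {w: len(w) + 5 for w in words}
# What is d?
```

{'ox': 7, 'ant': 8, 'bee': 8, 'shark': 10, 'lion': 9}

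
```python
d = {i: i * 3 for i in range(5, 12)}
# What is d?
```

{5: 15, 6: 18, 7: 21, 8: 24, 9: 27, 10: 30, 11: 33}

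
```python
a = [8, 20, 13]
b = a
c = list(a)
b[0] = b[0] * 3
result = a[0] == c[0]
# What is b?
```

After line 1: a = [8, 20, 13]
After line 2 (b = a, alias): a = [8, 20, 13], b = [8, 20, 13]
After line 3 (c = list(a) is a copy, new object): c = [8, 20, 13]
After line 4 (b[0] = 8 * 3 = 24; mutates shared a/b): a = b = [24, 20, 13], c = [8, 20, 13]
After line 5 (a[0] = 24, c[0] = 8; result = False)

[24, 20, 13]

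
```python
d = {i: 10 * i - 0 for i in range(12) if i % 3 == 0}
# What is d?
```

{0: 0, 3: 30, 6: 60, 9: 90}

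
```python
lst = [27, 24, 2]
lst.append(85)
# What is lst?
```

[27, 24, 2, 85]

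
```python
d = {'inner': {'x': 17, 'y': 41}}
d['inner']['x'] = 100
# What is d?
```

After line 1: d = {'inner': {'x': 17, 'y': 41}}
After line 2 (inner x overwritten): d = {'inner': {'x': 100, 'y': 41}}

{'inner': {'x': 100, 'y': 41}}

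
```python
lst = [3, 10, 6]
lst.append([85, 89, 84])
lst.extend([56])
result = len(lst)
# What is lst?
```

After line 1: lst = [3, 10, 6]
After line 2 (append adds [85, 89, 84] as single element): lst = [3, 10, 6, [85, 89, 84]]
After line 3 (extend unpacks [56], adds 56): lst = [3, 10, 6, [85, 89, 84], 56]
After line 4: result = len(lst) = 5

[3, 10, 6, [85, 89, 84], 56]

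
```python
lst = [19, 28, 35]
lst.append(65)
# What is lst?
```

[19, 28, 35, 65]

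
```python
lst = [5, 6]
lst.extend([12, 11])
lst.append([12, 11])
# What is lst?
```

After line 1: lst = [5, 6]
After line 2 (extend unpacks [12, 11]): lst = [5, 6, 12, 11]
After line 3 (append adds [12, 11] as single element): lst = [5, 6, 12, 11, [12, 11]]

[5, 6, 12, 11, [12, 11]]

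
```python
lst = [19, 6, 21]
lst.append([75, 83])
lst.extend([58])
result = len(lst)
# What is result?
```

After line 1: lst = [19, 6, 21]
After line 2 (append adds [75, 83] as single element): lst = [19, 6, 21, [75, 83]]
After line 3 (extend unpacks [58], adds 58): lst = [19, 6, 21, [75, 83], 58]
After line 4: result = len(lst) = 5

5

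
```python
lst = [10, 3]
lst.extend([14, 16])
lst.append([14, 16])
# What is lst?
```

After line 1: lst = [10, 3]
After line 2 (extend unpacks [14, 16]): lst = [10, 3, 14, 16]
After line 3 (append adds [14, 16] as single element): lst = [10, 3, 14, 16, [14, 16]]

[10, 3, 14, 16, [14, 16]]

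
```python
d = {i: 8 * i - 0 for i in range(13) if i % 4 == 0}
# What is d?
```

{0: 0, 4: 32, 8: 64, 12: 96}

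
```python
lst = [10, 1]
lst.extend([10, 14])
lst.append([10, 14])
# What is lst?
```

After line 1: lst = [10, 1]
After line 2 (extend unpacks [10, 14]): lst = [10, 1, 10, 14]
After line 3 (append adds [10, 14] as single element): lst = [10, 1, 10, 14, [10, 14]]

[10, 1, 10, 14, [10, 14]]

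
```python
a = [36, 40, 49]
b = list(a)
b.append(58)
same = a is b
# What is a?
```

After line 1: a = [36, 40, 49]
After line 2 (b = list(a) is a shallow copy, new object): a = [36, 40, 49], b = [36, 40, 49]
After line 3 (append only mutates b): a = [36, 40, 49], b = [36, 40, 49, 58]
After line 4 (same = a is b; different objects -> False): same = False

[36, 40, 49]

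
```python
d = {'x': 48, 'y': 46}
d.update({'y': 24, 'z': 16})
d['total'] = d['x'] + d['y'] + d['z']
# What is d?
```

After line 1: d = {'x': 48, 'y': 46}
After line 2 (y overwritten, z added): d = {'x': 48, 'y': 24, 'z': 16}
After line 3 (total = 48 + 24 + 16 = 88): d = {'x': 48, 'y': 24, 'z': 16, 'total': 88}

{'x': 48, 'y': 24, 'z': 16, 'total': 88}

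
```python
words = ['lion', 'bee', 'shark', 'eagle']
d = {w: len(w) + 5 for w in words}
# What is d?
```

{'lion': 9, 'bee': 8, 'shark': 10, 'eagle': 10}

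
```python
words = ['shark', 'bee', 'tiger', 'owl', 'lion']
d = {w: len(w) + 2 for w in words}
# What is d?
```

{'shark': 7, 'bee': 5, 'tiger': 7, 'owl': 5, 'lion': 6}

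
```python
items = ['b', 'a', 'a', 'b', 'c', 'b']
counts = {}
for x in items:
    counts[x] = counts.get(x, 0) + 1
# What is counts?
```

Initial: counts = {}, items = ['b', 'a', 'a', 'b', 'c', 'b']
See 'b': counts = {'b': 1}
See 'a': counts = {'b': 1, 'a': 1}
See 'a': counts = {'b': 1, 'a': 2}
See 'b': counts = {'b': 2, 'a': 2}
See 'c': counts = {'b': 2, 'a': 2, 'c': 1}
See 'b': counts = {'b': 3, 'a': 2, 'c': 1}

{'b': 3, 'a': 2, 'c': 1}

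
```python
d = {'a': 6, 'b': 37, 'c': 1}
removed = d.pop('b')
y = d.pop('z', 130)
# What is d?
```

After line 1: d = {'a': 6, 'b': 37, 'c': 1}
After line 2 (pop 'b' returns 37): d = {'a': 6, 'c': 1}, removed = 37
After line 3 (pop 'z' missing, returns default 130): d = {'a': 6, 'c': 1}, y = 130

{'a': 6, 'c': 1}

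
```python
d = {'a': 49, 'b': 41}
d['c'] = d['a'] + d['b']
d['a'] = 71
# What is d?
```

After line 1: d = {'a': 49, 'b': 41}
After line 2 (d['c'] = 49 + 41): d = {'a': 49, 'b': 41, 'c': 90}
After line 3: d = {'a': 71, 'b': 41, 'c': 90}

{'a': 71, 'b': 41, 'c': 90}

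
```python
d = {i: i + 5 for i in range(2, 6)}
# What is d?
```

{2: 7, 3: 8, 4: 9, 5: 10}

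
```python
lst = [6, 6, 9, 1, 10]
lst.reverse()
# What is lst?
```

[10, 1, 9, 6, 6]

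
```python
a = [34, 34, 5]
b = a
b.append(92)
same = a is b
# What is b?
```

After line 1: a = [34, 34, 5]
After line 2 (b = a is an alias, same object): a = [34, 34, 5], b = [34, 34, 5]
After line 3 (b.append mutates the shared list): a = [34, 34, 5, 92], b = [34, 34, 5, 92]
After line 4 (same = a is b; same object -> True): same = True

[34, 34, 5, 92]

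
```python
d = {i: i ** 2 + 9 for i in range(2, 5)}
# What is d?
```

{2: 13, 3: 18, 4: 25}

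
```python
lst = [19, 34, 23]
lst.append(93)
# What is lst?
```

[19, 34, 23, 93]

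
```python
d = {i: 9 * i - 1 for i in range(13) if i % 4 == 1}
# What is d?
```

{1: 8, 5: 44, 9: 80}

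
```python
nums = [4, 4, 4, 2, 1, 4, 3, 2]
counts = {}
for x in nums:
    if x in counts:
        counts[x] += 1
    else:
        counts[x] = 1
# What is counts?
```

Initial: counts = {}, nums = [4, 4, 4, 2, 1, 4, 3, 2]
See 4: counts = {4: 1}
See 4: counts = {4: 2}
See 4: counts = {4: 3}
See 2: counts = {4: 3, 2: 1}
See 1: counts = {4: 3, 2: 1, 1: 1}
See 4: counts = {4: 4, 2: 1, 1: 1}
See 3: counts = {4: 4, 2: 1, 1: 1, 3: 1}
See 2: counts = {4: 4, 2: 2, 1: 1, 3: 1}

{4: 4, 2: 2, 1: 1, 3: 1}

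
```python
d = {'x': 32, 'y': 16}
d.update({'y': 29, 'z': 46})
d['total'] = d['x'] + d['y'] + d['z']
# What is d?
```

After line 1: d = {'x': 32, 'y': 16}
After line 2 (y overwritten, z added): d = {'x': 32, 'y': 29, 'z': 46}
After line 3 (total = 32 + 29 + 46 = 107): d = {'x': 32, 'y': 29, 'z': 46, 'total': 107}

{'x': 32, 'y': 29, 'z': 46, 'total': 107}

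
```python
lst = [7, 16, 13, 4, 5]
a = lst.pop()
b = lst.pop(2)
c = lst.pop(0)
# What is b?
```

After line 1: lst = [7, 16, 13, 4, 5]
After line 2 (pop() -> a = 5): lst = [7, 16, 13, 4]
After line 3 (pop(2) -> b = 13): lst = [7, 16, 4]
After line 4 (pop(0) -> c = 7): lst = [16, 4]

13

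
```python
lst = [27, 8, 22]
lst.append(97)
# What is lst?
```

[27, 8, 22, 97]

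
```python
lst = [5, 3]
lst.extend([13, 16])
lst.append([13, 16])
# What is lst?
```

After line 1: lst = [5, 3]
After line 2 (extend unpacks [13, 16]): lst = [5, 3, 13, 16]
After line 3 (append adds [13, 16] as single element): lst = [5, 3, 13, 16, [13, 16]]

[5, 3, 13, 16, [13, 16]]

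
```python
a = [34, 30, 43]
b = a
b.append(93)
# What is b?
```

After line 1: a = [34, 30, 43]
After line 2 (b = a is an alias, same object): a = [34, 30, 43], b = [34, 30, 43]
After line 3 (b.append mutates the shared list): a = [34, 30, 43, 93], b = [34, 30, 43, 93]

[34, 30, 43, 93]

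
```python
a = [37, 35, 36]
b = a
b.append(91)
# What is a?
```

After line 1: a = [37, 35, 36]
After line 2 (b = a is an alias, same object): a = [37, 35, 36], b = [37, 35, 36]
After line 3 (b.append mutates the shared list): a = [37, 35, 36, 91], b = [37, 35, 36, 91]

[37, 35, 36, 91]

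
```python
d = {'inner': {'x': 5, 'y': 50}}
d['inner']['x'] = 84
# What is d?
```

After line 1: d = {'inner': {'x': 5, 'y': 50}}
After line 2 (inner x overwritten): d = {'inner': {'x': 84, 'y': 50}}

{'inner': {'x': 84, 'y': 50}}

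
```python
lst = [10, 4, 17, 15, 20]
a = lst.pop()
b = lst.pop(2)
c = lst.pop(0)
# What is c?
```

After line 1: lst = [10, 4, 17, 15, 20]
After line 2 (pop() -> a = 20): lst = [10, 4, 17, 15]
After line 3 (pop(2) -> b = 17): lst = [10, 4, 15]
After line 4 (pop(0) -> c = 10): lst = [4, 15]

10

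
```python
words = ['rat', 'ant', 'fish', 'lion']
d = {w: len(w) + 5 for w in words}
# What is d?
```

{'rat': 8, 'ant': 8, 'fish': 9, 'lion': 9}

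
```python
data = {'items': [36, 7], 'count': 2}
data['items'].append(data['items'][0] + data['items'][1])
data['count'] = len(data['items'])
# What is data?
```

After line 1: data = {'items': [36, 7], 'count': 2}
After line 2 (append 36 + 7 = 43): data = {'items': [36, 7, 43], 'count': 2}
After line 3 (count = len(items) = 3): data = {'items': [36, 7, 43], 'count': 3}

{'items': [36, 7, 43], 'count': 3}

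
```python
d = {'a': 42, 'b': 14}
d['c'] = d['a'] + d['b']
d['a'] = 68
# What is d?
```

After line 1: d = {'a': 42, 'b': 14}
After line 2 (d['c'] = 42 + 14): d = {'a': 42, 'b': 14, 'c': 56}
After line 3: d = {'a': 68, 'b': 14, 'c': 56}

{'a': 68, 'b': 14, 'c': 56}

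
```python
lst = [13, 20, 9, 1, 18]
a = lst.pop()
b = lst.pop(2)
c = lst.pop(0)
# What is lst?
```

After line 1: lst = [13, 20, 9, 1, 18]
After line 2 (pop() -> a = 18): lst = [13, 20, 9, 1]
After line 3 (pop(2) -> b = 9): lst = [13, 20, 1]
After line 4 (pop(0) -> c = 13): lst = [20, 1]

[20, 1]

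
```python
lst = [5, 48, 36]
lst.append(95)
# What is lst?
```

[5, 48, 36, 95]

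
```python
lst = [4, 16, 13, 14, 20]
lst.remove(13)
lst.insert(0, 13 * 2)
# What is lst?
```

After line 1: lst = [4, 16, 13, 14, 20]
After line 2 (remove first 13): lst = [4, 16, 14, 20]
After line 3 (insert 26 at index 0): lst = [26, 4, 16, 14, 20]

[26, 4, 16, 14, 20]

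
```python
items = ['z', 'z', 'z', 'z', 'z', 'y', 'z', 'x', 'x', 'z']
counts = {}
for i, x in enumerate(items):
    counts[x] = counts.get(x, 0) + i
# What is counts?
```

Initial: counts = {}, items = ['z', 'z', 'z', 'z', 'z', 'y', 'z', 'x', 'x', 'z']
i=0, x='z': counts = {'z': 0}
i=1, x='z': counts = {'z': 1}
i=2, x='z': counts = {'z': 3}
i=3, x='z': counts = {'z': 6}
i=4, x='z': counts = {'z': 10}
i=5, x='y': counts = {'z': 10, 'y': 5}
i=6, x='z': counts = {'z': 16, 'y': 5}
i=7, x='x': counts = {'z': 16, 'y': 5, 'x': 7}
i=8, x='x': counts = {'z': 16, 'y': 5, 'x': 15}
i=9, x='z': counts = {'z': 25, 'y': 5, 'x': 15}

{'z': 25, 'y': 5, 'x': 15}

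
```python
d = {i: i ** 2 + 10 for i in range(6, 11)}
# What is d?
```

{6: 46, 7: 59, 8: 74, 9: 91, 10: 110}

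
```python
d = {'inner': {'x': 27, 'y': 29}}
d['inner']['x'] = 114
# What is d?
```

After line 1: d = {'inner': {'x': 27, 'y': 29}}
After line 2 (inner x overwritten): d = {'inner': {'x': 114, 'y': 29}}

{'inner': {'x': 114, 'y': 29}}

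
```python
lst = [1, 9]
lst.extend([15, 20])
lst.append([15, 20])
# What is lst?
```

After line 1: lst = [1, 9]
After line 2 (extend unpacks [15, 20]): lst = [1, 9, 15, 20]
After line 3 (append adds [15, 20] as single element): lst = [1, 9, 15, 20, [15, 20]]

[1, 9, 15, 20, [15, 20]]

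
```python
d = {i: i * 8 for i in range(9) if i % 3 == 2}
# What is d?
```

{2: 16, 5: 40, 8: 64}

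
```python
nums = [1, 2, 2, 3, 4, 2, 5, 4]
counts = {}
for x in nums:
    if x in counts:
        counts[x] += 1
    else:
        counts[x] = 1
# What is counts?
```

Initial: counts = {}, nums = [1, 2, 2, 3, 4, 2, 5, 4]
See 1: counts = {1: 1}
See 2: counts = {1: 1, 2: 1}
See 2: counts = {1: 1, 2: 2}
See 3: counts = {1: 1, 2: 2, 3: 1}
See 4: counts = {1: 1, 2: 2, 3: 1, 4: 1}
See 2: counts = {1: 1, 2: 3, 3: 1, 4: 1}
See 5: counts = {1: 1, 2: 3, 3: 1, 4: 1, 5: 1}
See 4: counts = {1: 1, 2: 3, 3: 1, 4: 2, 5: 1}

{1: 1, 2: 3, 3: 1, 4: 2, 5: 1}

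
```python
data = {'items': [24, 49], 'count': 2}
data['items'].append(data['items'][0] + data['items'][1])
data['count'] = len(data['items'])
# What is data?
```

After line 1: data = {'items': [24, 49], 'count': 2}
After line 2 (append 24 + 49 = 73): data = {'items': [24, 49, 73], 'count': 2}
After line 3 (count = len(items) = 3): data = {'items': [24, 49, 73], 'count': 3}

{'items': [24, 49, 73], 'count': 3}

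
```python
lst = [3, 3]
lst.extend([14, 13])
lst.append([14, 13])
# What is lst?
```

After line 1: lst = [3, 3]
After line 2 (extend unpacks [14, 13]): lst = [3, 3, 14, 13]
After line 3 (append adds [14, 13] as single element): lst = [3, 3, 14, 13, [14, 13]]

[3, 3, 14, 13, [14, 13]]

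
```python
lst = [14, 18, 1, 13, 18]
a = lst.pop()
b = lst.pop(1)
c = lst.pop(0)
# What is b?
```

After line 1: lst = [14, 18, 1, 13, 18]
After line 2 (pop() -> a = 18): lst = [14, 18, 1, 13]
After line 3 (pop(1) -> b = 18): lst = [14, 1, 13]
After line 4 (pop(0) -> c = 14): lst = [1, 13]

18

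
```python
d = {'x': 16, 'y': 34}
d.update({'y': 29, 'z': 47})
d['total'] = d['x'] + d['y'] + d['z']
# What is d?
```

After line 1: d = {'x': 16, 'y': 34}
After line 2 (y overwritten, z added): d = {'x': 16, 'y': 29, 'z': 47}
After line 3 (total = 16 + 29 + 47 = 92): d = {'x': 16, 'y': 29, 'z': 47, 'total': 92}

{'x': 16, 'y': 29, 'z': 47, 'total': 92}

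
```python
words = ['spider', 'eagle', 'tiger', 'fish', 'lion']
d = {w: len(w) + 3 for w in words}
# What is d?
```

{'spider': 9, 'eagle': 8, 'tiger': 8, 'fish': 7, 'lion': 7}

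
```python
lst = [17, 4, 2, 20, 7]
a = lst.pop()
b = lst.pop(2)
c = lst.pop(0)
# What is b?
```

After line 1: lst = [17, 4, 2, 20, 7]
After line 2 (pop() -> a = 7): lst = [17, 4, 2, 20]
After line 3 (pop(2) -> b = 2): lst = [17, 4, 20]
After line 4 (pop(0) -> c = 17): lst = [4, 20]

2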